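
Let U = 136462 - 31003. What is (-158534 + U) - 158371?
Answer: -211446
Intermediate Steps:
U = 105459
(-158534 + U) - 158371 = (-158534 + 105459) - 158371 = -53075 - 158371 = -211446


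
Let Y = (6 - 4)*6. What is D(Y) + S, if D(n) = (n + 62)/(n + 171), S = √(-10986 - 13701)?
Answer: 74/183 + 3*I*√2743 ≈ 0.40437 + 157.12*I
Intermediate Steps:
S = 3*I*√2743 (S = √(-24687) = 3*I*√2743 ≈ 157.12*I)
Y = 12 (Y = 2*6 = 12)
D(n) = (62 + n)/(171 + n)
D(Y) + S = (62 + 12)/(171 + 12) + 3*I*√2743 = 74/183 + 3*I*√2743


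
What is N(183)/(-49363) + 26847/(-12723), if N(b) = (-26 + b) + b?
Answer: -443191427/209348483 ≈ -2.1170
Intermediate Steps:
N(b) = -26 + 2*b
N(183)/(-49363) + 26847/(-12723) = (-26 + 2*183)/(-49363) + 26847/(-12723) = (-26 + 366)*(-1/49363) + 26847*(-1/12723) = 340*(-1/49363) - 8949/4241 = -340/49363 - 8949/4241 = -443191427/209348483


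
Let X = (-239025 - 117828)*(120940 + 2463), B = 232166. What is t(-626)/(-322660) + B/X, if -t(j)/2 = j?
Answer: -13309763161/3425480122155 ≈ -0.0038855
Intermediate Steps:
t(j) = -2*j
X = -44036730759 (X = -356853*123403 = -44036730759)
t(-626)/(-322660) + B/X = -2*(-626)/(-322660) + 232166/(-44036730759) = 1252*(-1/322660) + 232166*(-1/44036730759) = -313/80665 - 3806/721913619 = -13309763161/3425480122155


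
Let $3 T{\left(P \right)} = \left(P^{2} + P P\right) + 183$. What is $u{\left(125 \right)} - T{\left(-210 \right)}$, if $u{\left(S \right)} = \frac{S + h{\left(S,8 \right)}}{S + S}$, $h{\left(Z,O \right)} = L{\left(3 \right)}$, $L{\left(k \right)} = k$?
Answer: $- \frac{3682561}{125} \approx -29461.0$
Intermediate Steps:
$h{\left(Z,O \right)} = 3$
$T{\left(P \right)} = 61 + \frac{2 P^{2}}{3}$ ($T{\left(P \right)} = \frac{\left(P^{2} + P P\right) + 183}{3} = \frac{\left(P^{2} + P^{2}\right) + 183}{3} = \frac{2 P^{2} + 183}{3} = \frac{183 + 2 P^{2}}{3} = 61 + \frac{2 P^{2}}{3}$)
$u{\left(S \right)} = \frac{3 + S}{2 S}$ ($u{\left(S \right)} = \frac{S + 3}{S + S} = \frac{3 + S}{2 S}$)
$u{\left(125 \right)} - T{\left(-210 \right)} = \frac{3 + 125}{2 \cdot 125} - \left(61 + \frac{2 \left(-210\right)^{2}}{3}\right) = \frac{1}{2} \cdot \frac{1}{125} \cdot 128 - \left(61 + \frac{2}{3} \cdot 44100\right) = \frac{64}{125} - \left(61 + 29400\right) = \frac{64}{125} - 29461 = - \frac{3682561}{125}$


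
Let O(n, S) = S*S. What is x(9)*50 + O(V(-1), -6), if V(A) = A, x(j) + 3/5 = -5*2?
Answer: -494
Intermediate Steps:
x(j) = -53/5 (x(j) = -⅗ - 5*2 = -⅗ - 10 = -53/5)
O(n, S) = S²
x(9)*50 + O(V(-1), -6) = -53/5*50 + (-6)² = -530 + 36 = -494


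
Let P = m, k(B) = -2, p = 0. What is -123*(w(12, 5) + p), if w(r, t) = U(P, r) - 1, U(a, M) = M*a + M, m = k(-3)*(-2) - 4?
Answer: -1353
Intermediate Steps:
m = 0 (m = -2*(-2) - 4 = 4 - 4 = 0)
P = 0
U(a, M) = M + M*a
w(r, t) = -1 + r (w(r, t) = r*(1 + 0) - 1 = r*1 - 1 = r - 1 = -1 + r)
-123*(w(12, 5) + p) = -123*((-1 + 12) + 0) = -123*(11 + 0) = -123*11 = -1353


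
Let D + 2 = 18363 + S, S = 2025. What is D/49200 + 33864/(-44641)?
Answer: -378028687/1098168600 ≈ -0.34424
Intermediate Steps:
D = 20386 (D = -2 + (18363 + 2025) = -2 + 20388 = 20386)
D/49200 + 33864/(-44641) = 20386/49200 + 33864/(-44641) = 20386*(1/49200) + 33864*(-1/44641) = 10193/24600 - 33864/44641 = -378028687/1098168600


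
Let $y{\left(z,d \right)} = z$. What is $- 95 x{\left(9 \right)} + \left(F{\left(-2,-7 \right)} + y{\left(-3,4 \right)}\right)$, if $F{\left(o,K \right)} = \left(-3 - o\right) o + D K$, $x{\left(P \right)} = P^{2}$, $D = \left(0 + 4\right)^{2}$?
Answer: $-7808$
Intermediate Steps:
$D = 16$ ($D = 4^{2} = 16$)
$F{\left(o,K \right)} = 16 K + o \left(-3 - o\right)$ ($F{\left(o,K \right)} = \left(-3 - o\right) o + 16 K = o \left(-3 - o\right) + 16 K = 16 K + o \left(-3 - o\right)$)
$- 95 x{\left(9 \right)} + \left(F{\left(-2,-7 \right)} + y{\left(-3,4 \right)}\right) = - 95 \cdot 9^{2} - 113 = \left(-95\right) 81 - 113 = -7695 - 113 = -7808$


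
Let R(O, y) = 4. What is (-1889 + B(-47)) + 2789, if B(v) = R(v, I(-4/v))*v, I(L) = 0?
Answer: 712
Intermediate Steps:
B(v) = 4*v
(-1889 + B(-47)) + 2789 = (-1889 + 4*(-47)) + 2789 = (-1889 - 188) + 2789 = -2077 + 2789 = 712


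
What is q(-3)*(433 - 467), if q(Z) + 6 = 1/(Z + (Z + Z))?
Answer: 1870/9 ≈ 207.78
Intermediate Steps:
q(Z) = -6 + 1/(3*Z) (q(Z) = -6 + 1/(Z + (Z + Z)) = -6 + 1/(Z + 2*Z) = -6 + 1/(3*Z))
q(-3)*(433 - 467) = (-6 + (⅓)/(-3))*(433 - 467) = (-6 + (⅓)*(-⅓))*(-34) = (-6 - ⅑)*(-34) = -55/9*(-34) = 1870/9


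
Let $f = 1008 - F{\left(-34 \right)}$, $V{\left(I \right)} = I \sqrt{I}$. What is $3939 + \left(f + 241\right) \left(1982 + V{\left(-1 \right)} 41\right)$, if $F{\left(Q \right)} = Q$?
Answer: $2546845 - 52603 i \approx 2.5468 \cdot 10^{6} - 52603.0 i$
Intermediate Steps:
$V{\left(I \right)} = I^{\frac{3}{2}}$
$f = 1042$ ($f = 1008 - -34 = 1008 + 34 = 1042$)
$3939 + \left(f + 241\right) \left(1982 + V{\left(-1 \right)} 41\right) = 3939 + \left(1042 + 241\right) \left(1982 + \left(-1\right)^{\frac{3}{2}} \cdot 41\right) = 3939 + 1283 \left(1982 + - i 41\right) = 3939 + 1283 \left(1982 - 41 i\right) = 3939 + \left(2542906 - 52603 i\right) = 2546845 - 52603 i$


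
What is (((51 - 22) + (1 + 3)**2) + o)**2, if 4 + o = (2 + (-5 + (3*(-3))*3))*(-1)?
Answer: 5041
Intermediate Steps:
o = 26 (o = -4 + (2 + (-5 + (3*(-3))*3))*(-1) = -4 + (2 + (-5 - 9*3))*(-1) = -4 + (2 + (-5 - 27))*(-1) = -4 + (2 - 32)*(-1) = -4 - 30*(-1) = -4 + 30 = 26)
(((51 - 22) + (1 + 3)**2) + o)**2 = (((51 - 22) + (1 + 3)**2) + 26)**2 = ((29 + 4**2) + 26)**2 = ((29 + 16) + 26)**2 = (45 + 26)**2 = 71**2 = 5041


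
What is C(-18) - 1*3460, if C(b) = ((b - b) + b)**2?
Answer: -3136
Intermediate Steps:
C(b) = b**2 (C(b) = (0 + b)**2 = b**2)
C(-18) - 1*3460 = (-18)**2 - 1*3460 = 324 - 3460 = -3136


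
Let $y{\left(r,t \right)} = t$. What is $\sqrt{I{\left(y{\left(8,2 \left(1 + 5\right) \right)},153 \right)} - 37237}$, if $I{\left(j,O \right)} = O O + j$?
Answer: $2 i \sqrt{3454} \approx 117.54 i$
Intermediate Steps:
$I{\left(j,O \right)} = j + O^{2}$ ($I{\left(j,O \right)} = O^{2} + j = j + O^{2}$)
$\sqrt{I{\left(y{\left(8,2 \left(1 + 5\right) \right)},153 \right)} - 37237} = \sqrt{\left(2 \left(1 + 5\right) + 153^{2}\right) - 37237} = \sqrt{\left(2 \cdot 6 + 23409\right) - 37237} = \sqrt{\left(12 + 23409\right) - 37237} = \sqrt{23421 - 37237} = \sqrt{-13816} = 2 i \sqrt{3454}$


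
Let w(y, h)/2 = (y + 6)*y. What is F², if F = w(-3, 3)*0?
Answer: 0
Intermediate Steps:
w(y, h) = 2*y*(6 + y) (w(y, h) = 2*((y + 6)*y) = 2*((6 + y)*y) = 2*(y*(6 + y)) = 2*y*(6 + y))
F = 0 (F = (2*(-3)*(6 - 3))*0 = (2*(-3)*3)*0 = -18*0 = 0)
F² = 0² = 0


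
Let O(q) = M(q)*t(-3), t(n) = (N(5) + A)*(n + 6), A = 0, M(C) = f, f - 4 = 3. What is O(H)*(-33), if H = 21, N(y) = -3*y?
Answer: 10395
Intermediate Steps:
f = 7 (f = 4 + 3 = 7)
M(C) = 7
t(n) = -90 - 15*n (t(n) = (-3*5 + 0)*(n + 6) = (-15 + 0)*(6 + n) = -15*(6 + n) = -90 - 15*n)
O(q) = -315 (O(q) = 7*(-90 - 15*(-3)) = 7*(-90 + 45) = 7*(-45) = -315)
O(H)*(-33) = -315*(-33) = 10395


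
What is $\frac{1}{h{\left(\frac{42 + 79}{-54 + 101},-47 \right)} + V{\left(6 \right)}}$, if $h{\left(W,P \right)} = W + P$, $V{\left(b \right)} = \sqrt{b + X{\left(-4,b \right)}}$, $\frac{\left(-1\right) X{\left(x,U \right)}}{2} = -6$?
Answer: $- \frac{5452}{239999} - \frac{2209 \sqrt{2}}{1439994} \approx -0.024886$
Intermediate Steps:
$X{\left(x,U \right)} = 12$ ($X{\left(x,U \right)} = \left(-2\right) \left(-6\right) = 12$)
$V{\left(b \right)} = \sqrt{12 + b}$ ($V{\left(b \right)} = \sqrt{b + 12} = \sqrt{12 + b}$)
$h{\left(W,P \right)} = P + W$
$\frac{1}{h{\left(\frac{42 + 79}{-54 + 101},-47 \right)} + V{\left(6 \right)}} = \frac{1}{\left(-47 + \frac{42 + 79}{-54 + 101}\right) + \sqrt{12 + 6}} = \frac{1}{\left(-47 + \frac{121}{47}\right) + \sqrt{18}} = \frac{1}{\left(-47 + 121 \cdot \frac{1}{47}\right) + 3 \sqrt{2}} = \frac{1}{\left(-47 + \frac{121}{47}\right) + 3 \sqrt{2}} = \frac{1}{- \frac{2088}{47} + 3 \sqrt{2}}$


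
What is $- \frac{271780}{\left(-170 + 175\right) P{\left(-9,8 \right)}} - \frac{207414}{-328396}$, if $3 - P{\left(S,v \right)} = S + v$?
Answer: $- \frac{2231182915}{164198} \approx -13588.0$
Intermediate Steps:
$P{\left(S,v \right)} = 3 - S - v$ ($P{\left(S,v \right)} = 3 - \left(S + v\right) = 3 - S - v$)
$- \frac{271780}{\left(-170 + 175\right) P{\left(-9,8 \right)}} - \frac{207414}{-328396} = - \frac{271780}{\left(-170 + 175\right) \left(3 - -9 - 8\right)} - \frac{207414}{-328396} = - \frac{271780}{5 \left(3 + 9 - 8\right)} - - \frac{103707}{164198} = - \frac{271780}{5 \cdot 4} + \frac{103707}{164198} = - \frac{271780}{20} + \frac{103707}{164198} = \left(-271780\right) \frac{1}{20} + \frac{103707}{164198} = -13589 + \frac{103707}{164198} = - \frac{2231182915}{164198}$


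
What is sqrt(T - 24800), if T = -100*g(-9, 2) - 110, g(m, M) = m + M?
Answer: 3*I*sqrt(2690) ≈ 155.6*I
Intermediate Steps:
g(m, M) = M + m
T = 590 (T = -100*(2 - 9) - 110 = -100*(-7) - 110 = 700 - 110 = 590)
sqrt(T - 24800) = sqrt(590 - 24800) = sqrt(-24210) = 3*I*sqrt(2690)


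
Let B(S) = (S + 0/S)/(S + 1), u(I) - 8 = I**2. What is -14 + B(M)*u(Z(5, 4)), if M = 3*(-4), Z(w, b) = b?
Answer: 134/11 ≈ 12.182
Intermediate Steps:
M = -12
u(I) = 8 + I**2
B(S) = S/(1 + S) (B(S) = (S + 0)/(1 + S) = S/(1 + S))
-14 + B(M)*u(Z(5, 4)) = -14 + (-12/(1 - 12))*(8 + 4**2) = -14 + (-12/(-11))*(8 + 16) = -14 - 12*(-1/11)*24 = -14 + (12/11)*24 = -14 + 288/11 = 134/11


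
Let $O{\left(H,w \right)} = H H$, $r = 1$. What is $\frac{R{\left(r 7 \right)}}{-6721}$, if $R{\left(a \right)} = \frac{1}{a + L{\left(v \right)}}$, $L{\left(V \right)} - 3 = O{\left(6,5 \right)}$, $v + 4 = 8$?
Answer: $- \frac{1}{309166} \approx -3.2345 \cdot 10^{-6}$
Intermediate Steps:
$v = 4$ ($v = -4 + 8 = 4$)
$O{\left(H,w \right)} = H^{2}$
$L{\left(V \right)} = 39$ ($L{\left(V \right)} = 3 + 6^{2} = 3 + 36 = 39$)
$R{\left(a \right)} = \frac{1}{39 + a}$ ($R{\left(a \right)} = \frac{1}{a + 39} = \frac{1}{39 + a}$)
$\frac{R{\left(r 7 \right)}}{-6721} = \frac{1}{\left(39 + 1 \cdot 7\right) \left(-6721\right)} = \frac{1}{39 + 7} \left(- \frac{1}{6721}\right) = \frac{1}{46} \left(- \frac{1}{6721}\right) = - \frac{1}{309166}$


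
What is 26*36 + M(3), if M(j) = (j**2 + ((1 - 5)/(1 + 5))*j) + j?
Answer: 946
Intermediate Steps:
M(j) = j**2 + j/3 (M(j) = (j**2 + (-4/6)*j) + j = (j**2 + (-4*1/6)*j) + j = (j**2 - 2*j/3) + j = j**2 + j/3)
26*36 + M(3) = 26*36 + 3*(1/3 + 3) = 936 + 3*(10/3) = 936 + 10 = 946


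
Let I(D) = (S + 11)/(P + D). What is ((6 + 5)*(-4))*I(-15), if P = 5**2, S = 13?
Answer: -528/5 ≈ -105.60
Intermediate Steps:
P = 25
I(D) = 24/(25 + D) (I(D) = (13 + 11)/(25 + D) = 24/(25 + D))
((6 + 5)*(-4))*I(-15) = ((6 + 5)*(-4))*(24/(25 - 15)) = (11*(-4))*(24/10) = -1056/10 = -44*12/5 = -528/5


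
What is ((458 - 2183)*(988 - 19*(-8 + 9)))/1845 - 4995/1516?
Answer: -56516615/62156 ≈ -909.27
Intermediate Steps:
((458 - 2183)*(988 - 19*(-8 + 9)))/1845 - 4995/1516 = -1725*(988 - 19*1)*(1/1845) - 4995*1/1516 = -1725*(988 - 19)*(1/1845) - 4995/1516 = -1725*969*(1/1845) - 4995/1516 = -1671525*1/1845 - 4995/1516 = -37145/41 - 4995/1516 = -56516615/62156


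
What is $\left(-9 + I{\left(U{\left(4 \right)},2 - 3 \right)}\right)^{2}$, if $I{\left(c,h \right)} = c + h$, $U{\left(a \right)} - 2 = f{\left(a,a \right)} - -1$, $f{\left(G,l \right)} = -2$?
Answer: $81$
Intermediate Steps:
$U{\left(a \right)} = 1$ ($U{\left(a \right)} = 2 - 1 = 1$)
$\left(-9 + I{\left(U{\left(4 \right)},2 - 3 \right)}\right)^{2} = \left(-9 + \left(1 + \left(2 - 3\right)\right)\right)^{2} = \left(-9 + \left(1 - 1\right)\right)^{2} = \left(-9 + 0\right)^{2} = \left(-9\right)^{2} = 81$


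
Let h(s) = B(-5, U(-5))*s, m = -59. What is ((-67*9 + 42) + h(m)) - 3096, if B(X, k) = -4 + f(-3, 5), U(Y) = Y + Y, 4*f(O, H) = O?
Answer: -13507/4 ≈ -3376.8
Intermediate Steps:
f(O, H) = O/4
U(Y) = 2*Y
B(X, k) = -19/4 (B(X, k) = -4 + (1/4)*(-3) = -4 - 3/4 = -19/4)
h(s) = -19*s/4
((-67*9 + 42) + h(m)) - 3096 = ((-67*9 + 42) - 19/4*(-59)) - 3096 = ((-603 + 42) + 1121/4) - 3096 = (-561 + 1121/4) - 3096 = -1123/4 - 3096 = -13507/4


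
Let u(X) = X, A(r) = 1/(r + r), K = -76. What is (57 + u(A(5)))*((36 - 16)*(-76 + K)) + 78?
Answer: -173506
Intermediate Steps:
A(r) = 1/(2*r)
(57 + u(A(5)))*((36 - 16)*(-76 + K)) + 78 = (57 + (1/2)/5)*((36 - 16)*(-76 - 76)) + 78 = (57 + (1/2)*(1/5))*(20*(-152)) + 78 = (57 + 1/10)*(-3040) + 78 = (571/10)*(-3040) + 78 = -173584 + 78 = -173506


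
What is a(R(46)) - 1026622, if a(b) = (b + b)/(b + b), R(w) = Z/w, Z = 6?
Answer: -1026621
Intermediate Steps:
R(w) = 6/w
a(b) = 1 (a(b) = (2*b)/((2*b)) = (2*b)*(1/(2*b)) = 1)
a(R(46)) - 1026622 = 1 - 1026622 = -1026621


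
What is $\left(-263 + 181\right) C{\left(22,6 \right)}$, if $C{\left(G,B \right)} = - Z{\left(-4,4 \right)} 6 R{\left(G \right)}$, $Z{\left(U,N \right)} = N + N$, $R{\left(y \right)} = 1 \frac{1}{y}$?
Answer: $\frac{1968}{11} \approx 178.91$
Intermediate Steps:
$R{\left(y \right)} = \frac{1}{y}$
$Z{\left(U,N \right)} = 2 N$
$C{\left(G,B \right)} = - \frac{48}{G}$ ($C{\left(G,B \right)} = - \frac{2 \cdot 4 \cdot 6}{G} = - \frac{8 \cdot 6}{G} = - \frac{48}{G}$)
$\left(-263 + 181\right) C{\left(22,6 \right)} = \left(-263 + 181\right) \left(- \frac{48}{22}\right) = - 82 \left(\left(-48\right) \frac{1}{22}\right) = \left(-82\right) \left(- \frac{24}{11}\right) = \frac{1968}{11}$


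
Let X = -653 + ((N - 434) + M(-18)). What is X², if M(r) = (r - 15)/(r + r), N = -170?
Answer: 227195329/144 ≈ 1.5777e+6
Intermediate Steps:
M(r) = (-15 + r)/(2*r) (M(r) = (-15 + r)/((2*r)) = (-15 + r)*(1/(2*r)) = (-15 + r)/(2*r))
X = -15073/12 (X = -653 + ((-170 - 434) + (½)*(-15 - 18)/(-18)) = -653 + (-604 + (½)*(-1/18)*(-33)) = -653 + (-604 + 11/12) = -653 - 7237/12 = -15073/12 ≈ -1256.1)
X² = (-15073/12)² = 227195329/144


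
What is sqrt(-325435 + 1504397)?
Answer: sqrt(1178962) ≈ 1085.8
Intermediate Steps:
sqrt(-325435 + 1504397) = sqrt(1178962)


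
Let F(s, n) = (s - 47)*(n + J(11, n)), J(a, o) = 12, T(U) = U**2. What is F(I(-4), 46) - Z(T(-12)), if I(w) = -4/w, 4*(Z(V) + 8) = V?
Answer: -2696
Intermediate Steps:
Z(V) = -8 + V/4
F(s, n) = (-47 + s)*(12 + n) (F(s, n) = (s - 47)*(n + 12) = (-47 + s)*(12 + n))
F(I(-4), 46) - Z(T(-12)) = (-564 - 47*46 + 12*(-4/(-4)) + 46*(-4/(-4))) - (-8 + (1/4)*(-12)**2) = (-564 - 2162 + 12*(-4*(-1/4)) + 46*(-4*(-1/4))) - (-8 + (1/4)*144) = (-564 - 2162 + 12*1 + 46*1) - (-8 + 36) = (-564 - 2162 + 12 + 46) - 1*28 = -2668 - 28 = -2696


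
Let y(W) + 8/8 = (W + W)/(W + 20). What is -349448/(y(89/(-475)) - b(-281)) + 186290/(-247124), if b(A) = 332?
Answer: 406060884676991/387248374042 ≈ 1048.6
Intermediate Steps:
y(W) = -1 + 2*W/(20 + W) (y(W) = -1 + (W + W)/(W + 20) = -1 + (2*W)/(20 + W) = -1 + 2*W/(20 + W))
-349448/(y(89/(-475)) - b(-281)) + 186290/(-247124) = -349448/((-20 + 89/(-475))/(20 + 89/(-475)) - 1*332) + 186290/(-247124) = -349448/((-20 + 89*(-1/475))/(20 + 89*(-1/475)) - 332) + 186290*(-1/247124) = -349448/((-20 - 89/475)/(20 - 89/475) - 332) - 93145/123562 = -349448/(-9589/475/(9411/475) - 332) - 93145/123562 = -349448/((475/9411)*(-9589/475) - 332) - 93145/123562 = -349448/(-9589/9411 - 332) - 93145/123562 = -349448/(-3134041/9411) - 93145/123562 = -349448*(-9411/3134041) - 93145/123562 = 3288655128/3134041 - 93145/123562 = 406060884676991/387248374042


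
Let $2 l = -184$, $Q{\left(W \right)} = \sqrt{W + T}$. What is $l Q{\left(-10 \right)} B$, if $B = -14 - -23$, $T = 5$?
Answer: $- 828 i \sqrt{5} \approx - 1851.5 i$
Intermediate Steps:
$B = 9$ ($B = -14 + 23 = 9$)
$Q{\left(W \right)} = \sqrt{5 + W}$ ($Q{\left(W \right)} = \sqrt{W + 5} = \sqrt{5 + W}$)
$l = -92$ ($l = \frac{1}{2} \left(-184\right) = -92$)
$l Q{\left(-10 \right)} B = - 92 \sqrt{5 - 10} \cdot 9 = - 92 \sqrt{-5} \cdot 9 = - 92 i \sqrt{5} \cdot 9 = - 828 i \sqrt{5}$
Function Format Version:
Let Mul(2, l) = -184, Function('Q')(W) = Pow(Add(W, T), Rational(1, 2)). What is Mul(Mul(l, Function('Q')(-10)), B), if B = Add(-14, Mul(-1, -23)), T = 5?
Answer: Mul(-828, I, Pow(5, Rational(1, 2))) ≈ Mul(-1851.5, I)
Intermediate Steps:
B = 9 (B = Add(-14, 23) = 9)
Function('Q')(W) = Pow(Add(5, W), Rational(1, 2)) (Function('Q')(W) = Pow(Add(W, 5), Rational(1, 2)) = Pow(Add(5, W), Rational(1, 2)))
l = -92 (l = Mul(Rational(1, 2), -184) = -92)
Mul(Mul(l, Function('Q')(-10)), B) = Mul(Mul(-92, Pow(Add(5, -10), Rational(1, 2))), 9) = Mul(Mul(-92, Pow(-5, Rational(1, 2))), 9) = Mul(Mul(-92, Mul(I, Pow(5, Rational(1, 2)))), 9) = Mul(Mul(-92, I, Pow(5, Rational(1, 2))), 9) = Mul(-828, I, Pow(5, Rational(1, 2)))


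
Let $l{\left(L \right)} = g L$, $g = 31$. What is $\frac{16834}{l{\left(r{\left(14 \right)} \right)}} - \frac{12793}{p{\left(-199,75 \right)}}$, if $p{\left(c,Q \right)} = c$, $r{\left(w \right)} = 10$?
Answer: $\frac{3657898}{30845} \approx 118.59$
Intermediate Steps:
$l{\left(L \right)} = 31 L$
$\frac{16834}{l{\left(r{\left(14 \right)} \right)}} - \frac{12793}{p{\left(-199,75 \right)}} = \frac{16834}{31 \cdot 10} - \frac{12793}{-199} = \frac{16834}{310} - - \frac{12793}{199} = 16834 \cdot \frac{1}{310} + \frac{12793}{199} = \frac{8417}{155} + \frac{12793}{199} = \frac{3657898}{30845}$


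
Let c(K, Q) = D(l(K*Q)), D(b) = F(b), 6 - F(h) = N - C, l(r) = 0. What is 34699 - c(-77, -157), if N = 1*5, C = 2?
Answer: 34696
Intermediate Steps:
N = 5
F(h) = 3 (F(h) = 6 - (5 - 1*2) = 6 - (5 - 2) = 6 - 1*3 = 6 - 3 = 3)
D(b) = 3
c(K, Q) = 3
34699 - c(-77, -157) = 34699 - 1*3 = 34699 - 3 = 34696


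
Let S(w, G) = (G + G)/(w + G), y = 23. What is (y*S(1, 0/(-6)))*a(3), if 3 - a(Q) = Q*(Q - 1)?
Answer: 0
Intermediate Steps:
a(Q) = 3 - Q*(-1 + Q) (a(Q) = 3 - Q*(Q - 1) = 3 - Q*(-1 + Q))
S(w, G) = 2*G/(G + w) (S(w, G) = (2*G)/(G + w) = 2*G/(G + w))
(y*S(1, 0/(-6)))*a(3) = (23*(2*(0/(-6))/(0/(-6) + 1)))*(3 + 3 - 1*3²) = (23*(2*(0*(-⅙))/(0*(-⅙) + 1)))*(3 + 3 - 1*9) = (23*(2*0/(0 + 1)))*(3 + 3 - 9) = (23*(2*0/1))*(-3) = (23*(2*0*1))*(-3) = (23*0)*(-3) = 0*(-3) = 0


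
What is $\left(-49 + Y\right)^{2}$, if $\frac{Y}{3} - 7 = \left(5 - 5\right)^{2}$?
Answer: $784$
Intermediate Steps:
$Y = 21$ ($Y = 21 + 3 \left(5 - 5\right)^{2} = 21 + 3 \cdot 0^{2} = 21 + 3 \cdot 0 = 21 + 0 = 21$)
$\left(-49 + Y\right)^{2} = \left(-49 + 21\right)^{2} = \left(-28\right)^{2} = 784$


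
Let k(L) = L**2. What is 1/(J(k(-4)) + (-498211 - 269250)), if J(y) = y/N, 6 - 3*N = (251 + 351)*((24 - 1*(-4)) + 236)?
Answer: -26487/20327739515 ≈ -1.3030e-6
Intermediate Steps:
N = -52974 (N = 2 - (251 + 351)*((24 - 1*(-4)) + 236)/3 = 2 - 602*((24 + 4) + 236)/3 = 2 - 602*(28 + 236)/3 = 2 - 602*264/3 = 2 - 1/3*158928 = 2 - 52976 = -52974)
J(y) = -y/52974 (J(y) = y/(-52974) = y*(-1/52974) = -y/52974)
1/(J(k(-4)) + (-498211 - 269250)) = 1/(-1/52974*(-4)**2 + (-498211 - 269250)) = 1/(-1/52974*16 - 767461) = 1/(-8/26487 - 767461) = 1/(-20327739515/26487) = -26487/20327739515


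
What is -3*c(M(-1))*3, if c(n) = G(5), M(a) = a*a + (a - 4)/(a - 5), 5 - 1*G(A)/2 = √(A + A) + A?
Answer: 18*√10 ≈ 56.921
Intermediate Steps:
G(A) = 10 - 2*A - 2*√2*√A (G(A) = 10 - 2*(√(A + A) + A) = 10 - 2*(√(2*A) + A) = 10 - 2*(√2*√A + A) = 10 - 2*(A + √2*√A) = 10 + (-2*A - 2*√2*√A) = 10 - 2*A - 2*√2*√A)
M(a) = a² + (-4 + a)/(-5 + a)
c(n) = -2*√10 (c(n) = 10 - 2*5 - 2*√2*√5 = 10 - 10 - 2*√10 = -2*√10)
-3*c(M(-1))*3 = -(-6)*√10*3 = (6*√10)*3 = 18*√10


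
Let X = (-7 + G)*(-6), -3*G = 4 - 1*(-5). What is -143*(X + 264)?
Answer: -46332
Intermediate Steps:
G = -3 (G = -(4 - 1*(-5))/3 = -(4 + 5)/3 = -⅓*9 = -3)
X = 60 (X = (-7 - 3)*(-6) = -10*(-6) = 60)
-143*(X + 264) = -143*(60 + 264) = -143*324 = -46332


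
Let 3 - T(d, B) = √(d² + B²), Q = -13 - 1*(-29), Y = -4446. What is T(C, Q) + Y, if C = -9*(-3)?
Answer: -4443 - √985 ≈ -4474.4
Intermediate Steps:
Q = 16 (Q = -13 + 29 = 16)
C = 27
T(d, B) = 3 - √(B² + d²) (T(d, B) = 3 - √(d² + B²) = 3 - √(B² + d²))
T(C, Q) + Y = (3 - √(16² + 27²)) - 4446 = (3 - √(256 + 729)) - 4446 = (3 - √985) - 4446 = -4443 - √985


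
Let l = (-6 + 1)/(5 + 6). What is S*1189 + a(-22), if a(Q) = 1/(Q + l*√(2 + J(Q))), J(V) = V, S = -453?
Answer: 5*(-1077234*√5 + 26069065*I)/(2*(-121*I + 5*√5)) ≈ -5.3862e+5 + 0.0041656*I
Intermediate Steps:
l = -5/11 ≈ -0.45455
a(Q) = 1/(Q - 5*√(2 + Q)/11)
S*1189 + a(-22) = -453*1189 + 11/(-5*√(2 - 22) + 11*(-22)) = -538617 + 11/(-10*I*√5 - 242) = -538617 + 11/(-242 - 10*I*√5)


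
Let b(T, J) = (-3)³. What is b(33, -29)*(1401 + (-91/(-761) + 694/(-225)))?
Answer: -718135698/19025 ≈ -37747.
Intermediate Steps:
b(T, J) = -27
b(33, -29)*(1401 + (-91/(-761) + 694/(-225))) = -27*(1401 + (-91/(-761) + 694/(-225))) = -27*(1401 + (-91*(-1/761) + 694*(-1/225))) = -27*(1401 + (91/761 - 694/225)) = -27*(1401 - 507659/171225) = -27*239378566/171225 = -718135698/19025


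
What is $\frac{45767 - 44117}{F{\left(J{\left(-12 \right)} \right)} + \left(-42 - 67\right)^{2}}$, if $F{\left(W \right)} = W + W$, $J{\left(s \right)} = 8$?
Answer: $\frac{1650}{11897} \approx 0.13869$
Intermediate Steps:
$F{\left(W \right)} = 2 W$
$\frac{45767 - 44117}{F{\left(J{\left(-12 \right)} \right)} + \left(-42 - 67\right)^{2}} = \frac{45767 - 44117}{2 \cdot 8 + \left(-42 - 67\right)^{2}} = \frac{1650}{16 + \left(-109\right)^{2}} = \frac{1650}{16 + 11881} = \frac{1650}{11897}$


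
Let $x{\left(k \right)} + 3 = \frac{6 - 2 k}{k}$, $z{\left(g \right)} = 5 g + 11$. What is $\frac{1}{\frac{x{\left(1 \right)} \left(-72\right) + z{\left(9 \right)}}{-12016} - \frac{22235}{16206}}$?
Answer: $- \frac{12170706}{16682279} \approx -0.72956$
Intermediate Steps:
$z{\left(g \right)} = 11 + 5 g$
$x{\left(k \right)} = -3 + \frac{6 - 2 k}{k}$
$\frac{1}{\frac{x{\left(1 \right)} \left(-72\right) + z{\left(9 \right)}}{-12016} - \frac{22235}{16206}} = \frac{1}{\frac{\left(-5 + \frac{6}{1}\right) \left(-72\right) + \left(11 + 5 \cdot 9\right)}{-12016} - \frac{22235}{16206}} = \frac{1}{\left(\left(-5 + 6 \cdot 1\right) \left(-72\right) + \left(11 + 45\right)\right) \left(- \frac{1}{12016}\right) - \frac{22235}{16206}} = \frac{1}{\left(\left(-5 + 6\right) \left(-72\right) + 56\right) \left(- \frac{1}{12016}\right) - \frac{22235}{16206}} = \frac{1}{\left(1 \left(-72\right) + 56\right) \left(- \frac{1}{12016}\right) - \frac{22235}{16206}} = \frac{1}{\left(-72 + 56\right) \left(- \frac{1}{12016}\right) - \frac{22235}{16206}} = \frac{1}{\left(-16\right) \left(- \frac{1}{12016}\right) - \frac{22235}{16206}} = \frac{1}{\frac{1}{751} - \frac{22235}{16206}} = \frac{1}{- \frac{16682279}{12170706}} = - \frac{12170706}{16682279}$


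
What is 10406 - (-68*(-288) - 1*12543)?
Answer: 3365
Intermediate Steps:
10406 - (-68*(-288) - 1*12543) = 10406 - (19584 - 12543) = 10406 - 1*7041 = 10406 - 7041 = 3365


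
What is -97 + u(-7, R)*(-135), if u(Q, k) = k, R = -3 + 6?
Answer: -502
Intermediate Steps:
R = 3
-97 + u(-7, R)*(-135) = -97 + 3*(-135) = -97 - 405 = -502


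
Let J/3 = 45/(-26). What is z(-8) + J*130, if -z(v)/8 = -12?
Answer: -579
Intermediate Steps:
J = -135/26 (J = 3*(45/(-26)) = 3*(45*(-1/26)) = 3*(-45/26) = -135/26 ≈ -5.1923)
z(v) = 96 (z(v) = -8*(-12) = 96)
z(-8) + J*130 = 96 - 135/26*130 = 96 - 675 = -579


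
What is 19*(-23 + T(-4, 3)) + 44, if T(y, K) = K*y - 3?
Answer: -678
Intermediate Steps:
T(y, K) = -3 + K*y
19*(-23 + T(-4, 3)) + 44 = 19*(-23 + (-3 + 3*(-4))) + 44 = 19*(-23 + (-3 - 12)) + 44 = 19*(-23 - 15) + 44 = 19*(-38) + 44 = -722 + 44 = -678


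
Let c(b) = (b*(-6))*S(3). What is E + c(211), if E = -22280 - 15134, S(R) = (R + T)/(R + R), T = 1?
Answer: -38258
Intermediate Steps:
S(R) = (1 + R)/(2*R) (S(R) = (R + 1)/(R + R) = (1 + R)/((2*R)) = (1 + R)*(1/(2*R)) = (1 + R)/(2*R))
c(b) = -4*b (c(b) = (b*(-6))*((½)*(1 + 3)/3) = (-6*b)*((½)*(⅓)*4) = -6*b*(⅔) = -4*b)
E = -37414
E + c(211) = -37414 - 4*211 = -37414 - 844 = -38258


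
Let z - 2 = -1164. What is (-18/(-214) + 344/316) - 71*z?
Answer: 697399319/8453 ≈ 82503.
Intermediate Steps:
z = -1162 (z = 2 - 1164 = -1162)
(-18/(-214) + 344/316) - 71*z = (-18/(-214) + 344/316) - 71*(-1162) = (-18*(-1/214) + 344*(1/316)) + 82502 = (9/107 + 86/79) + 82502 = 9913/8453 + 82502 = 697399319/8453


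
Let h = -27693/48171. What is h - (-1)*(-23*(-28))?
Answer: 10331477/16057 ≈ 643.42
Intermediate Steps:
h = -9231/16057 (h = -27693*1/48171 = -9231/16057 ≈ -0.57489)
h - (-1)*(-23*(-28)) = -9231/16057 - (-1)*(-23*(-28)) = -9231/16057 - (-1)*644 = -9231/16057 - 1*(-644) = -9231/16057 + 644 = 10331477/16057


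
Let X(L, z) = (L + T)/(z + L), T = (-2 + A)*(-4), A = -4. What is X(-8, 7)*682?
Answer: -10912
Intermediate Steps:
T = 24 (T = (-2 - 4)*(-4) = -6*(-4) = 24)
X(L, z) = (24 + L)/(L + z) (X(L, z) = (L + 24)/(z + L) = (24 + L)/(L + z))
X(-8, 7)*682 = ((24 - 8)/(-8 + 7))*682 = (16/(-1))*682 = -1*16*682 = -16*682 = -10912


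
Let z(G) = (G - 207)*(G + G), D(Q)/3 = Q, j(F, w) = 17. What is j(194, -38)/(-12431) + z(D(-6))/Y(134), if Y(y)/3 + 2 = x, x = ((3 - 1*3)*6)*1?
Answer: -16781867/12431 ≈ -1350.0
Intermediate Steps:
D(Q) = 3*Q
x = 0 (x = ((3 - 3)*6)*1 = (0*6)*1 = 0*1 = 0)
Y(y) = -6 (Y(y) = -6 + 3*0 = -6 + 0 = -6)
z(G) = 2*G*(-207 + G) (z(G) = (-207 + G)*(2*G) = 2*G*(-207 + G))
j(194, -38)/(-12431) + z(D(-6))/Y(134) = 17/(-12431) + (2*(3*(-6))*(-207 + 3*(-6)))/(-6) = 17*(-1/12431) + (2*(-18)*(-207 - 18))*(-1/6) = -17/12431 + (2*(-18)*(-225))*(-1/6) = -17/12431 + 8100*(-1/6) = -17/12431 - 1350 = -16781867/12431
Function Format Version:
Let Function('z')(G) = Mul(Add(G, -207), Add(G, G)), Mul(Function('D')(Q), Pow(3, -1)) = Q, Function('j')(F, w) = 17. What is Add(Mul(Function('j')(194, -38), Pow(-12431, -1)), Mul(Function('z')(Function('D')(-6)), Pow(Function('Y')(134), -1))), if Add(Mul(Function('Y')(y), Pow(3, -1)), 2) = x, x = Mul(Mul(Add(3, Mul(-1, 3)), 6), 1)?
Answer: Rational(-16781867, 12431) ≈ -1350.0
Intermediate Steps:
Function('D')(Q) = Mul(3, Q)
x = 0 (x = Mul(Mul(Add(3, -3), 6), 1) = Mul(Mul(0, 6), 1) = Mul(0, 1) = 0)
Function('Y')(y) = -6 (Function('Y')(y) = Add(-6, Mul(3, 0)) = Add(-6, 0) = -6)
Function('z')(G) = Mul(2, G, Add(-207, G)) (Function('z')(G) = Mul(Add(-207, G), Mul(2, G)) = Mul(2, G, Add(-207, G)))
Add(Mul(Function('j')(194, -38), Pow(-12431, -1)), Mul(Function('z')(Function('D')(-6)), Pow(Function('Y')(134), -1))) = Add(Mul(17, Pow(-12431, -1)), Mul(Mul(2, Mul(3, -6), Add(-207, Mul(3, -6))), Pow(-6, -1))) = Add(Mul(17, Rational(-1, 12431)), Mul(Mul(2, -18, Add(-207, -18)), Rational(-1, 6))) = Add(Rational(-17, 12431), Mul(Mul(2, -18, -225), Rational(-1, 6))) = Add(Rational(-17, 12431), Mul(8100, Rational(-1, 6))) = Add(Rational(-17, 12431), -1350) = Rational(-16781867, 12431)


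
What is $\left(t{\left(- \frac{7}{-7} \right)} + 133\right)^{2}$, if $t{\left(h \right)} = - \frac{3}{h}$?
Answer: $16900$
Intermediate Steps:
$\left(t{\left(- \frac{7}{-7} \right)} + 133\right)^{2} = \left(- \frac{3}{\left(-7\right) \frac{1}{-7}} + 133\right)^{2} = \left(- \frac{3}{\left(-7\right) \left(- \frac{1}{7}\right)} + 133\right)^{2} = \left(- \frac{3}{1} + 133\right)^{2} = \left(\left(-3\right) 1 + 133\right)^{2} = \left(-3 + 133\right)^{2} = 130^{2} = 16900$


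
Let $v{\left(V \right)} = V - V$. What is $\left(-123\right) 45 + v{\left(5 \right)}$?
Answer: $-5535$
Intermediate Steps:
$v{\left(V \right)} = 0$
$\left(-123\right) 45 + v{\left(5 \right)} = \left(-123\right) 45 + 0 = -5535 + 0 = -5535$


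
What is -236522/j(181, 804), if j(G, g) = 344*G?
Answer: -118261/31132 ≈ -3.7987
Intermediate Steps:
-236522/j(181, 804) = -236522/(344*181) = -236522/62264 = -236522*1/62264 = -118261/31132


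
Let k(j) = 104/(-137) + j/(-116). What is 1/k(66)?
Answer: -7946/10553 ≈ -0.75296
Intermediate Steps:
k(j) = -104/137 - j/116 (k(j) = 104*(-1/137) + j*(-1/116) = -104/137 - j/116)
1/k(66) = 1/(-104/137 - 1/116*66) = 1/(-104/137 - 33/58) = 1/(-10553/7946) = -7946/10553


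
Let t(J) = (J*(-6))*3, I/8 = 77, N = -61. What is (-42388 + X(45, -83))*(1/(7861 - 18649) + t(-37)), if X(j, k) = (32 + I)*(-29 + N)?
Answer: -180891885839/2697 ≈ -6.7071e+7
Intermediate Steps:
I = 616 (I = 8*77 = 616)
t(J) = -18*J (t(J) = -6*J*3 = -18*J)
X(j, k) = -58320 (X(j, k) = (32 + 616)*(-29 - 61) = 648*(-90) = -58320)
(-42388 + X(45, -83))*(1/(7861 - 18649) + t(-37)) = (-42388 - 58320)*(1/(7861 - 18649) - 18*(-37)) = -100708*(1/(-10788) + 666) = -100708*(-1/10788 + 666) = -100708*7184807/10788 = -180891885839/2697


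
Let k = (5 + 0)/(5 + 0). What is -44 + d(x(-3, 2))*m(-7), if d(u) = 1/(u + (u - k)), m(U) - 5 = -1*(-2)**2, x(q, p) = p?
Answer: -131/3 ≈ -43.667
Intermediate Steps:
m(U) = 1 (m(U) = 5 - 1*(-2)**2 = 5 - 1*4 = 5 - 4 = 1)
k = 1 (k = 5/5 = 5*(1/5) = 1)
d(u) = 1/(-1 + 2*u) (d(u) = 1/(u + (u - 1*1)) = 1/(u + (u - 1)) = 1/(u + (-1 + u)) = 1/(-1 + 2*u))
-44 + d(x(-3, 2))*m(-7) = -44 + 1/(-1 + 2*2) = -44 + 1/(-1 + 4) = -44 + 1/3 = -131/3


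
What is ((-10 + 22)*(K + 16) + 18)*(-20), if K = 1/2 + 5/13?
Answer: -57360/13 ≈ -4412.3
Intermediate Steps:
K = 23/26 (K = 1*(½) + 5*(1/13) = ½ + 5/13 = 23/26 ≈ 0.88461)
((-10 + 22)*(K + 16) + 18)*(-20) = ((-10 + 22)*(23/26 + 16) + 18)*(-20) = (12*(439/26) + 18)*(-20) = (2634/13 + 18)*(-20) = (2868/13)*(-20) = -57360/13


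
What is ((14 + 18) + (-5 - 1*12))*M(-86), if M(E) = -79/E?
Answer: 1185/86 ≈ 13.779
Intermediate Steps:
((14 + 18) + (-5 - 1*12))*M(-86) = ((14 + 18) + (-5 - 1*12))*(-79/(-86)) = (32 + (-5 - 12))*(-79*(-1/86)) = (32 - 17)*(79/86) = 15*(79/86) = 1185/86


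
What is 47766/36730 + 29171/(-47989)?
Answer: 610395872/881317985 ≈ 0.69259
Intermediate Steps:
47766/36730 + 29171/(-47989) = 47766*(1/36730) + 29171*(-1/47989) = 23883/18365 - 29171/47989 = 610395872/881317985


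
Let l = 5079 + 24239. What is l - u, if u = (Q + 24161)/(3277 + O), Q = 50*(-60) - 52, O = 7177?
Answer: 306469263/10454 ≈ 29316.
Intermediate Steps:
Q = -3052 (Q = -3000 - 52 = -3052)
u = 21109/10454 (u = (-3052 + 24161)/(3277 + 7177) = 21109/10454 ≈ 2.0192)
l = 29318
l - u = 29318 - 1*21109/10454 = 29318 - 21109/10454 = 306469263/10454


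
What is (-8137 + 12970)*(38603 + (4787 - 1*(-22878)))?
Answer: 320273244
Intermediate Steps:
(-8137 + 12970)*(38603 + (4787 - 1*(-22878))) = 4833*(38603 + (4787 + 22878)) = 4833*(38603 + 27665) = 4833*66268 = 320273244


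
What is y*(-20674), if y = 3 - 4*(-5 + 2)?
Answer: -310110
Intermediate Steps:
y = 15 (y = 3 - 4*(-3) = 3 + 12 = 15)
y*(-20674) = 15*(-20674) = -310110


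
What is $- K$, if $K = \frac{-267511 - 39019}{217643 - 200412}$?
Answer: $\frac{306530}{17231} \approx 17.789$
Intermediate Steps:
$K = - \frac{306530}{17231} \approx -17.789$
$- K = \left(-1\right) \left(- \frac{306530}{17231}\right) = \frac{306530}{17231}$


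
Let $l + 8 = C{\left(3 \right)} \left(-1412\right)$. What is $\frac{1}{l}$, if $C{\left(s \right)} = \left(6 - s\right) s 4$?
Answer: $- \frac{1}{50840} \approx -1.967 \cdot 10^{-5}$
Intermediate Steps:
$C{\left(s \right)} = 4 s \left(6 - s\right)$ ($C{\left(s \right)} = s \left(6 - s\right) 4 = 4 s \left(6 - s\right)$)
$l = -50840$ ($l = -8 + 4 \cdot 3 \left(6 - 3\right) \left(-1412\right) = -8 + 4 \cdot 3 \cdot 3 \left(-1412\right) = -8 + 36 \left(-1412\right) = -8 - 50832 = -50840$)
$\frac{1}{l} = \frac{1}{-50840} = - \frac{1}{50840}$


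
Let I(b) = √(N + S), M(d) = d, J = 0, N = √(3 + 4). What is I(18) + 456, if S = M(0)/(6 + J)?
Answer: 456 + 7^(¼) ≈ 457.63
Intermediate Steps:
N = √7 ≈ 2.6458
S = 0 (S = 0/(6 + 0) = 0/6 = 0*(⅙) = 0)
I(b) = 7^(¼) (I(b) = √(√7 + 0) = √(√7) = 7^(¼))
I(18) + 456 = 7^(¼) + 456 = 456 + 7^(¼)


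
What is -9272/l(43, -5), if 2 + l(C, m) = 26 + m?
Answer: -488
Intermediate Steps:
l(C, m) = 24 + m (l(C, m) = -2 + (26 + m) = 24 + m)
-9272/l(43, -5) = -9272/(24 - 5) = -9272/19 = -9272*1/19 = -488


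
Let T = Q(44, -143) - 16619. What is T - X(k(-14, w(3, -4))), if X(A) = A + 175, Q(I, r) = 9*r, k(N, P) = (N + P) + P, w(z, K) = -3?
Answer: -18061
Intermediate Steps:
k(N, P) = N + 2*P
X(A) = 175 + A
T = -17906 (T = 9*(-143) - 16619 = -1287 - 16619 = -17906)
T - X(k(-14, w(3, -4))) = -17906 - (175 + (-14 + 2*(-3))) = -17906 - (175 + (-14 - 6)) = -17906 - (175 - 20) = -17906 - 1*155 = -17906 - 155 = -18061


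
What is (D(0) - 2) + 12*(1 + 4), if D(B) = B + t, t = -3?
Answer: 55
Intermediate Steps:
D(B) = -3 + B (D(B) = B - 3 = -3 + B)
(D(0) - 2) + 12*(1 + 4) = ((-3 + 0) - 2) + 12*(1 + 4) = (-3 - 2) + 12*5 = -5 + 60 = 55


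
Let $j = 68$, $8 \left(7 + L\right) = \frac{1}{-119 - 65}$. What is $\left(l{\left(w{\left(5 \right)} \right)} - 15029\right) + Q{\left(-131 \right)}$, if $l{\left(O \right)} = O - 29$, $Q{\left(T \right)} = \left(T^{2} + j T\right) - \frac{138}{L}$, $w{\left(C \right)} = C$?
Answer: $- \frac{23290288}{3435} \approx -6780.3$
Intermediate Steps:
$L = - \frac{10305}{1472}$ ($L = -7 + \frac{1}{8 \left(-119 - 65\right)} = -7 + \frac{1}{8 \left(-184\right)} = -7 + \frac{1}{8} \left(- \frac{1}{184}\right) = -7 - \frac{1}{1472} = - \frac{10305}{1472} \approx -7.0007$)
$Q{\left(T \right)} = \frac{67712}{3435} + T^{2} + 68 T$ ($Q{\left(T \right)} = \left(T^{2} + 68 T\right) - \frac{138}{- \frac{10305}{1472}} = \left(T^{2} + 68 T\right) - - \frac{67712}{3435} = \left(T^{2} + 68 T\right) + \frac{67712}{3435} = \frac{67712}{3435} + T^{2} + 68 T$)
$l{\left(O \right)} = -29 + O$ ($l{\left(O \right)} = O - 29 = -29 + O$)
$\left(l{\left(w{\left(5 \right)} \right)} - 15029\right) + Q{\left(-131 \right)} = \left(\left(-29 + 5\right) - 15029\right) - \left(- \frac{67712}{3435} + 131 \left(68 - 131\right)\right) = \left(-24 - 15029\right) + \left(\frac{67712}{3435} - -8253\right) = -15053 + \left(\frac{67712}{3435} + 8253\right) = -15053 + \frac{28416767}{3435} = - \frac{23290288}{3435}$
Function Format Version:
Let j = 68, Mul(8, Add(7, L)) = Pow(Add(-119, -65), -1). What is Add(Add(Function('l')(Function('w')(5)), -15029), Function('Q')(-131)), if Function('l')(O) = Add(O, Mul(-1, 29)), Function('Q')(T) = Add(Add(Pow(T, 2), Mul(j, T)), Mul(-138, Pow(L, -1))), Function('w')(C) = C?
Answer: Rational(-23290288, 3435) ≈ -6780.3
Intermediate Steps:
L = Rational(-10305, 1472) (L = Add(-7, Mul(Rational(1, 8), Pow(Add(-119, -65), -1))) = Add(-7, Mul(Rational(1, 8), Pow(-184, -1))) = Add(-7, Mul(Rational(1, 8), Rational(-1, 184))) = Add(-7, Rational(-1, 1472)) = Rational(-10305, 1472) ≈ -7.0007)
Function('Q')(T) = Add(Rational(67712, 3435), Pow(T, 2), Mul(68, T)) (Function('Q')(T) = Add(Add(Pow(T, 2), Mul(68, T)), Mul(-138, Pow(Rational(-10305, 1472), -1))) = Add(Add(Pow(T, 2), Mul(68, T)), Mul(-138, Rational(-1472, 10305))) = Add(Add(Pow(T, 2), Mul(68, T)), Rational(67712, 3435)) = Add(Rational(67712, 3435), Pow(T, 2), Mul(68, T)))
Function('l')(O) = Add(-29, O) (Function('l')(O) = Add(O, -29) = Add(-29, O))
Add(Add(Function('l')(Function('w')(5)), -15029), Function('Q')(-131)) = Add(Add(Add(-29, 5), -15029), Add(Rational(67712, 3435), Mul(-131, Add(68, -131)))) = Add(Add(-24, -15029), Add(Rational(67712, 3435), Mul(-131, -63))) = Add(-15053, Add(Rational(67712, 3435), 8253)) = Add(-15053, Rational(28416767, 3435)) = Rational(-23290288, 3435)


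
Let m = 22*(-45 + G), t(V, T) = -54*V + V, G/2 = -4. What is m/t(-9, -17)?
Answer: -22/9 ≈ -2.4444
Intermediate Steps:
G = -8 (G = 2*(-4) = -8)
t(V, T) = -53*V
m = -1166 (m = 22*(-45 - 8) = 22*(-53) = -1166)
m/t(-9, -17) = -1166/((-53*(-9))) = -1166/477 = -1166*1/477 = -22/9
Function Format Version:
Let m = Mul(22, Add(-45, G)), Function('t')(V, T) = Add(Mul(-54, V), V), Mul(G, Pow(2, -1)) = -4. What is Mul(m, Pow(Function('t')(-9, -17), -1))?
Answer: Rational(-22, 9) ≈ -2.4444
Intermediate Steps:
G = -8 (G = Mul(2, -4) = -8)
Function('t')(V, T) = Mul(-53, V)
m = -1166 (m = Mul(22, Add(-45, -8)) = Mul(22, -53) = -1166)
Mul(m, Pow(Function('t')(-9, -17), -1)) = Mul(-1166, Pow(Mul(-53, -9), -1)) = Mul(-1166, Pow(477, -1)) = Mul(-1166, Rational(1, 477)) = Rational(-22, 9)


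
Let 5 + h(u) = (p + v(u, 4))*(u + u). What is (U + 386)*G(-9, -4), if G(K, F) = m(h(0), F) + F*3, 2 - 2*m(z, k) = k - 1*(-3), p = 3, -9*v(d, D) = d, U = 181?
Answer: -11907/2 ≈ -5953.5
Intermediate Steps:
v(d, D) = -d/9
h(u) = -5 + 2*u*(3 - u/9) (h(u) = -5 + (3 - u/9)*(u + u) = -5 + (3 - u/9)*(2*u) = -5 + 2*u*(3 - u/9))
m(z, k) = -½ - k/2 (m(z, k) = 1 - (k - 1*(-3))/2 = 1 - (k + 3)/2 = 1 - (3 + k)/2 = 1 + (-3/2 - k/2) = -½ - k/2)
G(K, F) = -½ + 5*F/2 (G(K, F) = (-½ - F/2) + F*3 = (-½ - F/2) + 3*F = -½ + 5*F/2)
(U + 386)*G(-9, -4) = (181 + 386)*(-½ + (5/2)*(-4)) = 567*(-½ - 10) = 567*(-21/2) = -11907/2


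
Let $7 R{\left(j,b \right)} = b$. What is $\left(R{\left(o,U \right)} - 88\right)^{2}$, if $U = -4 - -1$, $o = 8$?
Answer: $\frac{383161}{49} \approx 7819.6$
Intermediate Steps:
$U = -3$ ($U = -4 + 1 = -3$)
$R{\left(j,b \right)} = \frac{b}{7}$
$\left(R{\left(o,U \right)} - 88\right)^{2} = \left(\frac{1}{7} \left(-3\right) - 88\right)^{2} = \left(- \frac{3}{7} - 88\right)^{2} = \left(- \frac{619}{7}\right)^{2} = \frac{383161}{49}$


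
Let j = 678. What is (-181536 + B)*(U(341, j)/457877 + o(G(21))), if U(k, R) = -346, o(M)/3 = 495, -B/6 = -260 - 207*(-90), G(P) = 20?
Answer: -198378616640244/457877 ≈ -4.3326e+8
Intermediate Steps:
B = -110220 (B = -6*(-260 - 207*(-90)) = -6*(-260 + 18630) = -6*18370 = -110220)
o(M) = 1485 (o(M) = 3*495 = 1485)
(-181536 + B)*(U(341, j)/457877 + o(G(21))) = (-181536 - 110220)*(-346/457877 + 1485) = -291756*(-346*1/457877 + 1485) = -291756*(-346/457877 + 1485) = -291756*679946999/457877 = -198378616640244/457877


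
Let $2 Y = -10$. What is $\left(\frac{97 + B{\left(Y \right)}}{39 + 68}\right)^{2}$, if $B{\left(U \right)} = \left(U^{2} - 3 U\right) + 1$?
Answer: $\frac{19044}{11449} \approx 1.6634$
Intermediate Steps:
$Y = -5$ ($Y = \frac{1}{2} \left(-10\right) = -5$)
$B{\left(U \right)} = 1 + U^{2} - 3 U$
$\left(\frac{97 + B{\left(Y \right)}}{39 + 68}\right)^{2} = \left(\frac{97 + \left(1 + \left(-5\right)^{2} - -15\right)}{39 + 68}\right)^{2} = \left(\frac{97 + \left(1 + 25 + 15\right)}{107}\right)^{2} = \left(\left(97 + 41\right) \frac{1}{107}\right)^{2} = \left(138 \cdot \frac{1}{107}\right)^{2} = \left(\frac{138}{107}\right)^{2} = \frac{19044}{11449}$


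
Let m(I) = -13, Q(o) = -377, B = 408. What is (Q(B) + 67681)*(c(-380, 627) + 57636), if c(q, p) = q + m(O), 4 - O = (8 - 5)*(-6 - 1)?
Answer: 3852682872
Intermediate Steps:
O = 25 (O = 4 - (8 - 5)*(-6 - 1) = 4 - 3*(-7) = 4 - 1*(-21) = 4 + 21 = 25)
c(q, p) = -13 + q (c(q, p) = q - 13 = -13 + q)
(Q(B) + 67681)*(c(-380, 627) + 57636) = (-377 + 67681)*((-13 - 380) + 57636) = 67304*(-393 + 57636) = 67304*57243 = 3852682872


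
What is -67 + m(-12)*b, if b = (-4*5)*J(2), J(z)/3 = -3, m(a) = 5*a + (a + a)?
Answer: -15187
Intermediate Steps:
m(a) = 7*a (m(a) = 5*a + 2*a = 7*a)
J(z) = -9 (J(z) = 3*(-3) = -9)
b = 180 (b = -4*5*(-9) = -20*(-9) = 180)
-67 + m(-12)*b = -67 + (7*(-12))*180 = -67 - 84*180 = -67 - 15120 = -15187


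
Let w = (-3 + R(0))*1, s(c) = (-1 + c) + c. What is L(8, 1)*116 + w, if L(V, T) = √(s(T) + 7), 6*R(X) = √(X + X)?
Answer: -3 + 232*√2 ≈ 325.10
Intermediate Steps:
R(X) = √2*√X/6 (R(X) = √(X + X)/6 = √(2*X)/6 = (√2*√X)/6 = √2*√X/6)
s(c) = -1 + 2*c
L(V, T) = √(6 + 2*T) (L(V, T) = √((-1 + 2*T) + 7) = √(6 + 2*T))
w = -3 (w = (-3 + √2*√0/6)*1 = (-3 + (⅙)*√2*0)*1 = (-3 + 0)*1 = -3*1 = -3)
L(8, 1)*116 + w = √(6 + 2*1)*116 - 3 = √(6 + 2)*116 - 3 = √8*116 - 3 = (2*√2)*116 - 3 = 232*√2 - 3 = -3 + 232*√2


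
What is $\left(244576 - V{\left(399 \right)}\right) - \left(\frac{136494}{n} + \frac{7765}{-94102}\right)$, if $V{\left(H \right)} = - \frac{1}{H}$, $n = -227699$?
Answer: $\frac{2090970598297658927}{8549345587902} \approx 2.4458 \cdot 10^{5}$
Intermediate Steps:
$\left(244576 - V{\left(399 \right)}\right) - \left(\frac{136494}{n} + \frac{7765}{-94102}\right) = \left(244576 - - \frac{1}{399}\right) - \left(\frac{136494}{-227699} + \frac{7765}{-94102}\right) = \left(244576 - \left(-1\right) \frac{1}{399}\right) - \left(136494 \left(- \frac{1}{227699}\right) + 7765 \left(- \frac{1}{94102}\right)\right) = \left(244576 - - \frac{1}{399}\right) - \left(- \frac{136494}{227699} - \frac{7765}{94102}\right) = \left(244576 + \frac{1}{399}\right) - - \frac{14612441123}{21426931298} = \frac{97585825}{399} + \frac{14612441123}{21426931298} = \frac{2090970598297658927}{8549345587902}$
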